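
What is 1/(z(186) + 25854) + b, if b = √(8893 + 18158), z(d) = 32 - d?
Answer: 1/25700 + √27051 ≈ 164.47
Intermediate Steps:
b = √27051 ≈ 164.47
1/(z(186) + 25854) + b = 1/((32 - 1*186) + 25854) + √27051 = 1/((32 - 186) + 25854) + √27051 = 1/(-154 + 25854) + √27051 = 1/25700 + √27051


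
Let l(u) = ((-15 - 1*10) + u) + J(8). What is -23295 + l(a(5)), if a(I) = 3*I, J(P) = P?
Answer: -23297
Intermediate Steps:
l(u) = -17 + u (l(u) = ((-15 - 1*10) + u) + 8 = ((-15 - 10) + u) + 8 = (-25 + u) + 8 = -17 + u)
-23295 + l(a(5)) = -23295 + (-17 + 3*5) = -23295 + (-17 + 15) = -23295 - 2 = -23297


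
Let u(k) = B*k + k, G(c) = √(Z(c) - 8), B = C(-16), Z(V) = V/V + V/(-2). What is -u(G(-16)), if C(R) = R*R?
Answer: -257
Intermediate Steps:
C(R) = R²
Z(V) = 1 - V/2 (Z(V) = 1 + V*(-½) = 1 - V/2)
B = 256 (B = (-16)² = 256)
G(c) = √(-7 - c/2) (G(c) = √((1 - c/2) - 8) = √(-7 - c/2))
u(k) = 257*k (u(k) = 256*k + k = 257*k)
-u(G(-16)) = -257*√(-28 - 2*(-16))/2 = -257*√(-28 + 32)/2 = -257*√4/2 = -257*(½)*2 = -257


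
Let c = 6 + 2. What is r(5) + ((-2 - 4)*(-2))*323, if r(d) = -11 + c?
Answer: 3873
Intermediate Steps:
c = 8
r(d) = -3 (r(d) = -11 + 8 = -3)
r(5) + ((-2 - 4)*(-2))*323 = -3 + ((-2 - 4)*(-2))*323 = -3 - 6*(-2)*323 = -3 + 12*323 = -3 + 3876 = 3873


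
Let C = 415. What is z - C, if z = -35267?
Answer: -35682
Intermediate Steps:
z - C = -35267 - 1*415 = -35267 - 415 = -35682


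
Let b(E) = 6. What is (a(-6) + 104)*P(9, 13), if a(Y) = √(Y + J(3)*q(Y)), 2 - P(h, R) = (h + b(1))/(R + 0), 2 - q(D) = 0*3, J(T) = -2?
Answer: 88 + 11*I*√10/13 ≈ 88.0 + 2.6758*I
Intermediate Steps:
q(D) = 2 (q(D) = 2 - 0*3 = 2 - 1*0 = 2 + 0 = 2)
P(h, R) = 2 - (6 + h)/R (P(h, R) = 2 - (h + 6)/(R + 0) = 2 - (6 + h)/R)
a(Y) = √(-4 + Y) (a(Y) = √(Y - 2*2) = √(Y - 4) = √(-4 + Y))
(a(-6) + 104)*P(9, 13) = (√(-4 - 6) + 104)*((-6 - 1*9 + 2*13)/13) = (√(-10) + 104)*((-6 - 9 + 26)/13) = (I*√10 + 104)*((1/13)*11) = (104 + I*√10)*(11/13) = 88 + 11*I*√10/13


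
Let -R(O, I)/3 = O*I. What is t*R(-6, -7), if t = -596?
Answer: 75096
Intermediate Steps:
R(O, I) = -3*I*O (R(O, I) = -3*O*I = -3*I*O)
t*R(-6, -7) = -(-1788)*(-7)*(-6) = -596*(-126) = 75096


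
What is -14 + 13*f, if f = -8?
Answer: -118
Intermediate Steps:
-14 + 13*f = -14 + 13*(-8) = -14 - 104 = -118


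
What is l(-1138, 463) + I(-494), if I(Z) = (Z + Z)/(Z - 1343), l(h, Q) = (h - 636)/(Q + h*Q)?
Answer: 523372666/967053747 ≈ 0.54120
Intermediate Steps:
l(h, Q) = (-636 + h)/(Q + Q*h)
I(Z) = 2*Z/(-1343 + Z) (I(Z) = (2*Z)/(-1343 + Z) = 2*Z/(-1343 + Z))
l(-1138, 463) + I(-494) = (-636 - 1138)/(463*(1 - 1138)) + 2*(-494)/(-1343 - 494) = (1/463)*(-1774)/(-1137) + 2*(-494)/(-1837) = (1/463)*(-1/1137)*(-1774) + 2*(-494)*(-1/1837) = 1774/526431 + 988/1837 = 523372666/967053747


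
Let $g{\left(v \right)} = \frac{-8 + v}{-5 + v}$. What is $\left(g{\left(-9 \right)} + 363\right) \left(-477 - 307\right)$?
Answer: $-285544$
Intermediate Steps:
$g{\left(v \right)} = \frac{-8 + v}{-5 + v}$
$\left(g{\left(-9 \right)} + 363\right) \left(-477 - 307\right) = \left(\frac{-8 - 9}{-5 - 9} + 363\right) \left(-477 - 307\right) = \left(\frac{1}{-14} \left(-17\right) + 363\right) \left(-784\right) = \left(\left(- \frac{1}{14}\right) \left(-17\right) + 363\right) \left(-784\right) = \left(\frac{17}{14} + 363\right) \left(-784\right) = \frac{5099}{14} \left(-784\right) = -285544$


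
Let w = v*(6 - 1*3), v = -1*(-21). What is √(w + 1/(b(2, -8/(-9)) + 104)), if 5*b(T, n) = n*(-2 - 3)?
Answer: 3*√376826/232 ≈ 7.9379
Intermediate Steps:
v = 21
b(T, n) = -n (b(T, n) = (n*(-2 - 3))/5 = (n*(-5))/5 = (-5*n)/5 = -n)
w = 63 (w = 21*(6 - 1*3) = 21*(6 - 3) = 21*3 = 63)
√(w + 1/(b(2, -8/(-9)) + 104)) = √(63 + 1/(-(-8)/(-9) + 104)) = √(63 + 1/(-(-8)*(-1)/9 + 104)) = √(63 + 1/(-1*8/9 + 104)) = √(63 + 1/(-8/9 + 104)) = √(63 + 1/(928/9)) = √(63 + 9/928) = √(58473/928) = 3*√376826/232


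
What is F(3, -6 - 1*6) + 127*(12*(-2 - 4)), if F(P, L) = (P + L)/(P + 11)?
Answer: -128025/14 ≈ -9144.6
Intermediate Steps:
F(P, L) = (L + P)/(11 + P)
F(3, -6 - 1*6) + 127*(12*(-2 - 4)) = ((-6 - 1*6) + 3)/(11 + 3) + 127*(12*(-2 - 4)) = ((-6 - 6) + 3)/14 + 127*(12*(-6)) = (-12 + 3)/14 + 127*(-72) = (1/14)*(-9) - 9144 = -9/14 - 9144 = -128025/14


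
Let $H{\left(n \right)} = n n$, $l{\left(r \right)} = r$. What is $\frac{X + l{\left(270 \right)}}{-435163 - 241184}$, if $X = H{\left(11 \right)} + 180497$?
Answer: $- \frac{60296}{225449} \approx -0.26745$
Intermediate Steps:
$H{\left(n \right)} = n^{2}$
$X = 180618$ ($X = 11^{2} + 180497 = 121 + 180497 = 180618$)
$\frac{X + l{\left(270 \right)}}{-435163 - 241184} = \frac{180618 + 270}{-435163 - 241184} = \frac{180888}{-676347} = 180888 \left(- \frac{1}{676347}\right) = - \frac{60296}{225449}$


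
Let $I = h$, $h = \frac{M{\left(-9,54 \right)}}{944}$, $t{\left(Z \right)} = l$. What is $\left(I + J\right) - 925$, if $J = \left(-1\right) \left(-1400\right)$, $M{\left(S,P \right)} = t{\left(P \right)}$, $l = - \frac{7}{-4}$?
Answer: $\frac{1793607}{3776} \approx 475.0$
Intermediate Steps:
$l = \frac{7}{4}$ ($l = \left(-7\right) \left(- \frac{1}{4}\right) = \frac{7}{4} \approx 1.75$)
$t{\left(Z \right)} = \frac{7}{4}$
$M{\left(S,P \right)} = \frac{7}{4}$
$J = 1400$
$h = \frac{7}{3776}$ ($h = \frac{7}{4 \cdot 944} = \frac{7}{4} \cdot \frac{1}{944} = \frac{7}{3776} \approx 0.0018538$)
$I = \frac{7}{3776} \approx 0.0018538$
$\left(I + J\right) - 925 = \left(\frac{7}{3776} + 1400\right) - 925 = \frac{5286407}{3776} - 925 = \frac{1793607}{3776}$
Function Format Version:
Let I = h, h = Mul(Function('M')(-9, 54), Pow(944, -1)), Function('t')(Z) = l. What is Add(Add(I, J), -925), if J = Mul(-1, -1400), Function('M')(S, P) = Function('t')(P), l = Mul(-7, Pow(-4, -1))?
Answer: Rational(1793607, 3776) ≈ 475.00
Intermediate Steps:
l = Rational(7, 4) (l = Mul(-7, Rational(-1, 4)) = Rational(7, 4) ≈ 1.7500)
Function('t')(Z) = Rational(7, 4)
Function('M')(S, P) = Rational(7, 4)
J = 1400
h = Rational(7, 3776) (h = Mul(Rational(7, 4), Pow(944, -1)) = Mul(Rational(7, 4), Rational(1, 944)) = Rational(7, 3776) ≈ 0.0018538)
I = Rational(7, 3776) ≈ 0.0018538
Add(Add(I, J), -925) = Add(Add(Rational(7, 3776), 1400), -925) = Add(Rational(5286407, 3776), -925) = Rational(1793607, 3776)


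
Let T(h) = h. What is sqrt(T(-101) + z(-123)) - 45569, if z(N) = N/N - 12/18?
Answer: -45569 + I*sqrt(906)/3 ≈ -45569.0 + 10.033*I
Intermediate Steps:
z(N) = 1/3 (z(N) = 1 - 12*1/18 = 1 - 2/3 = 1/3)
sqrt(T(-101) + z(-123)) - 45569 = sqrt(-101 + 1/3) - 45569 = sqrt(-302/3) - 45569 = I*sqrt(906)/3 - 45569 = -45569 + I*sqrt(906)/3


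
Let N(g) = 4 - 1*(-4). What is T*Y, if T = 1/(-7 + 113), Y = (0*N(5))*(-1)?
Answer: 0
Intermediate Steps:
N(g) = 8 (N(g) = 4 + 4 = 8)
Y = 0 (Y = (0*8)*(-1) = 0*(-1) = 0)
T = 1/106 ≈ 0.0094340
T*Y = (1/106)*0 = 0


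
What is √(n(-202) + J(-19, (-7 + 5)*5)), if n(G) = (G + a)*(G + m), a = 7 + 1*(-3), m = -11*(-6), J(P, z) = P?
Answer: √26909 ≈ 164.04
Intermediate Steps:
m = 66
a = 4 (a = 7 - 3 = 4)
n(G) = (4 + G)*(66 + G) (n(G) = (G + 4)*(G + 66) = (4 + G)*(66 + G))
√(n(-202) + J(-19, (-7 + 5)*5)) = √((264 + (-202)² + 70*(-202)) - 19) = √((264 + 40804 - 14140) - 19) = √(26928 - 19) = √26909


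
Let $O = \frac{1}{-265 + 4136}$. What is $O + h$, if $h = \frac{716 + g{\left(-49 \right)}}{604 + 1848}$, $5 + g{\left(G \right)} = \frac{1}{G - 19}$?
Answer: $\frac{187317973}{645435056} \approx 0.29022$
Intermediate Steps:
$g{\left(G \right)} = -5 + \frac{1}{-19 + G}$ ($g{\left(G \right)} = -5 + \frac{1}{G - 19} = -5 + \frac{1}{-19 + G}$)
$O = \frac{1}{3871} \approx 0.00025833$
$h = \frac{48347}{166736}$ ($h = \frac{716 + \frac{96 - -245}{-19 - 49}}{604 + 1848} = \frac{716 + \frac{96 + 245}{-68}}{2452} = \left(716 - \frac{341}{68}\right) \frac{1}{2452} = \frac{48347}{68} \cdot \frac{1}{2452} = \frac{48347}{166736} \approx 0.28996$)
$O + h = \frac{1}{3871} + \frac{48347}{166736} = \frac{187317973}{645435056}$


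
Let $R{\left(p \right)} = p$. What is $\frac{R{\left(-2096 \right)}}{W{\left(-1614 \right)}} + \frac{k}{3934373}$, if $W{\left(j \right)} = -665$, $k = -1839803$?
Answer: $\frac{7022976813}{2616358045} \approx 2.6843$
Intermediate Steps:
$\frac{R{\left(-2096 \right)}}{W{\left(-1614 \right)}} + \frac{k}{3934373} = - \frac{2096}{-665} - \frac{1839803}{3934373} = \left(-2096\right) \left(- \frac{1}{665}\right) - \frac{1839803}{3934373} = \frac{2096}{665} - \frac{1839803}{3934373} = \frac{7022976813}{2616358045}$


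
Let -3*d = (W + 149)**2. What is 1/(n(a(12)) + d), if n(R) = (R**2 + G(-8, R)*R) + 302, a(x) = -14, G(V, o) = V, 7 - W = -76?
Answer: -3/51994 ≈ -5.7699e-5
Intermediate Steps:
W = 83 (W = 7 - 1*(-76) = 7 + 76 = 83)
n(R) = 302 + R**2 - 8*R (n(R) = (R**2 - 8*R) + 302 = 302 + R**2 - 8*R)
d = -53824/3 (d = -(83 + 149)**2/3 = -1/3*232**2 = -1/3*53824 = -53824/3 ≈ -17941.)
1/(n(a(12)) + d) = 1/((302 + (-14)**2 - 8*(-14)) - 53824/3) = 1/((302 + 196 + 112) - 53824/3) = 1/(610 - 53824/3) = 1/(-51994/3) = -3/51994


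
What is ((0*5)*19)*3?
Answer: 0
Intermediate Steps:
((0*5)*19)*3 = (0*19)*3 = 0*3 = 0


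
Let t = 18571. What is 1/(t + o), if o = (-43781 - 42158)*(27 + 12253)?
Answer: -1/1055312349 ≈ -9.4759e-10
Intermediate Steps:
o = -1055330920 (o = -85939*12280 = -1055330920)
1/(t + o) = 1/(18571 - 1055330920) = 1/(-1055312349) = -1/1055312349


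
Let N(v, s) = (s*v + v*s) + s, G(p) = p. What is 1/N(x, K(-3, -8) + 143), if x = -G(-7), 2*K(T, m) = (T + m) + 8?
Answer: 2/4245 ≈ 0.00047114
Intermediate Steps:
K(T, m) = 4 + T/2 + m/2 (K(T, m) = ((T + m) + 8)/2 = (8 + T + m)/2 = 4 + T/2 + m/2)
x = 7 (x = -1*(-7) = 7)
N(v, s) = s + 2*s*v (N(v, s) = (s*v + s*v) + s = 2*s*v + s = s + 2*s*v)
1/N(x, K(-3, -8) + 143) = 1/(((4 + (½)*(-3) + (½)*(-8)) + 143)*(1 + 2*7)) = 1/(((4 - 3/2 - 4) + 143)*(1 + 14)) = 1/((-3/2 + 143)*15) = 1/((283/2)*15) = 1/(4245/2) = 2/4245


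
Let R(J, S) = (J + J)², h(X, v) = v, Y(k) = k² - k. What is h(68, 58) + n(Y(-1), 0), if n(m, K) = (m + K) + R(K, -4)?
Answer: 60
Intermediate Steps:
R(J, S) = 4*J² (R(J, S) = (2*J)² = 4*J²)
n(m, K) = K + m + 4*K² (n(m, K) = (m + K) + 4*K² = (K + m) + 4*K² = K + m + 4*K²)
h(68, 58) + n(Y(-1), 0) = 58 + (0 - (-1 - 1) + 4*0²) = 58 + (0 - 1*(-2) + 4*0) = 58 + (0 + 2 + 0) = 58 + 2 = 60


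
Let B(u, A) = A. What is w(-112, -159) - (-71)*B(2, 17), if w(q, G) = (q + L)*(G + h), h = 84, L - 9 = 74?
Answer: 3382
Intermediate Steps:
L = 83 (L = 9 + 74 = 83)
w(q, G) = (83 + q)*(84 + G) (w(q, G) = (q + 83)*(G + 84) = (83 + q)*(84 + G))
w(-112, -159) - (-71)*B(2, 17) = (6972 + 83*(-159) + 84*(-112) - 159*(-112)) - (-71)*17 = (6972 - 13197 - 9408 + 17808) - 1*(-1207) = 2175 + 1207 = 3382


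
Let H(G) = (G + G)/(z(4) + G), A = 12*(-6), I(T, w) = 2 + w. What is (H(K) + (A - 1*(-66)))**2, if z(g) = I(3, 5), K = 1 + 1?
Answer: 2500/81 ≈ 30.864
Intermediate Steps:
K = 2
z(g) = 7 (z(g) = 2 + 5 = 7)
A = -72
H(G) = 2*G/(7 + G) (H(G) = (G + G)/(7 + G) = (2*G)/(7 + G) = 2*G/(7 + G))
(H(K) + (A - 1*(-66)))**2 = (2*2/(7 + 2) + (-72 - 1*(-66)))**2 = (2*2/9 + (-72 + 66))**2 = (2*2*(1/9) - 6)**2 = (4/9 - 6)**2 = (-50/9)**2 = 2500/81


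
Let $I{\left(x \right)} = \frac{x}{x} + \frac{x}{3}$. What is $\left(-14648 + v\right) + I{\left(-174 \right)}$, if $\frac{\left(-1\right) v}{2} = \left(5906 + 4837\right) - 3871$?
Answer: $-28449$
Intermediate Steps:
$I{\left(x \right)} = 1 + \frac{x}{3}$ ($I{\left(x \right)} = 1 + x \frac{1}{3} = 1 + \frac{x}{3}$)
$v = -13744$ ($v = - 2 \left(\left(5906 + 4837\right) - 3871\right) = - 2 \left(10743 - 3871\right) = \left(-2\right) 6872 = -13744$)
$\left(-14648 + v\right) + I{\left(-174 \right)} = \left(-14648 - 13744\right) + \left(1 + \frac{1}{3} \left(-174\right)\right) = -28392 + \left(1 - 58\right) = -28392 - 57 = -28449$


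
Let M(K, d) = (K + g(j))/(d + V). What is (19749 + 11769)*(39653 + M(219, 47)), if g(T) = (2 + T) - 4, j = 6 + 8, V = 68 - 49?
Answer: 1249893567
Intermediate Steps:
V = 19
j = 14
g(T) = -2 + T
M(K, d) = (12 + K)/(19 + d) (M(K, d) = (K + (-2 + 14))/(d + 19) = (K + 12)/(19 + d) = (12 + K)/(19 + d))
(19749 + 11769)*(39653 + M(219, 47)) = (19749 + 11769)*(39653 + (12 + 219)/(19 + 47)) = 31518*(39653 + 231/66) = 31518*(39653 + (1/66)*231) = 31518*(39653 + 7/2) = 31518*(79313/2) = 1249893567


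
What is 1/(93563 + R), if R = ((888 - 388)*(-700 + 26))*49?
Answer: -1/16419437 ≈ -6.0903e-8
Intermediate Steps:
R = -16513000 (R = (500*(-674))*49 = -337000*49 = -16513000)
1/(93563 + R) = 1/(93563 - 16513000) = 1/(-16419437) = -1/16419437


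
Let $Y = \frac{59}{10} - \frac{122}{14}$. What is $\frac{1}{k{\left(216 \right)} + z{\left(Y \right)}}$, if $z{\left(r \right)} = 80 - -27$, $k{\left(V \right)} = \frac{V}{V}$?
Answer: $\frac{1}{108} \approx 0.0092593$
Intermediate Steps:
$Y = - \frac{197}{70}$ ($Y = 59 \cdot \frac{1}{10} - \frac{61}{7} = \frac{59}{10} - \frac{61}{7} = - \frac{197}{70} \approx -2.8143$)
$k{\left(V \right)} = 1$
$z{\left(r \right)} = 107$ ($z{\left(r \right)} = 80 + 27 = 107$)
$\frac{1}{k{\left(216 \right)} + z{\left(Y \right)}} = \frac{1}{1 + 107} = \frac{1}{108}$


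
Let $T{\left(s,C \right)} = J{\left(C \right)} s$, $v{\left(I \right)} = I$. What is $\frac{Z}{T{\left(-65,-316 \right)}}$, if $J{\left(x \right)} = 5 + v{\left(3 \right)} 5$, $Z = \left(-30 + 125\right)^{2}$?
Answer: $- \frac{361}{52} \approx -6.9423$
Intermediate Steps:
$Z = 9025$ ($Z = 95^{2} = 9025$)
$J{\left(x \right)} = 20$ ($J{\left(x \right)} = 5 + 3 \cdot 5 = 5 + 15 = 20$)
$T{\left(s,C \right)} = 20 s$
$\frac{Z}{T{\left(-65,-316 \right)}} = \frac{9025}{20 \left(-65\right)} = \frac{9025}{-1300} = 9025 \left(- \frac{1}{1300}\right) = - \frac{361}{52}$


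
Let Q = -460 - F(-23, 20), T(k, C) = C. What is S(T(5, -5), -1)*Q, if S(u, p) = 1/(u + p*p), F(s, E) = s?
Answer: 437/4 ≈ 109.25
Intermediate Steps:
Q = -437 (Q = -460 - 1*(-23) = -460 + 23 = -437)
S(u, p) = 1/(u + p**2)
S(T(5, -5), -1)*Q = -437/(-5 + (-1)**2) = -437/(-5 + 1) = -437/(-4) = -1/4*(-437) = 437/4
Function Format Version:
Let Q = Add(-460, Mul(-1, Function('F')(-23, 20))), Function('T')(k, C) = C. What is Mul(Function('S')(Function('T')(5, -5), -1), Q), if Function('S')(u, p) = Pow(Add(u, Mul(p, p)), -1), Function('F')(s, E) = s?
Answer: Rational(437, 4) ≈ 109.25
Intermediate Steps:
Q = -437 (Q = Add(-460, Mul(-1, -23)) = Add(-460, 23) = -437)
Function('S')(u, p) = Pow(Add(u, Pow(p, 2)), -1)
Mul(Function('S')(Function('T')(5, -5), -1), Q) = Mul(Pow(Add(-5, Pow(-1, 2)), -1), -437) = Mul(Pow(Add(-5, 1), -1), -437) = Mul(Pow(-4, -1), -437) = Mul(Rational(-1, 4), -437) = Rational(437, 4)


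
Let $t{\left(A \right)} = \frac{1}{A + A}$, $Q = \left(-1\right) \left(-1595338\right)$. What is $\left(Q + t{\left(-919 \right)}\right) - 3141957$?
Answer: $- \frac{2842685723}{1838} \approx -1.5466 \cdot 10^{6}$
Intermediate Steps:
$Q = 1595338$
$t{\left(A \right)} = \frac{1}{2 A}$
$\left(Q + t{\left(-919 \right)}\right) - 3141957 = \left(1595338 + \frac{1}{2 \left(-919\right)}\right) - 3141957 = \left(1595338 + \frac{1}{2} \left(- \frac{1}{919}\right)\right) - 3141957 = \left(1595338 - \frac{1}{1838}\right) - 3141957 = \frac{2932231243}{1838} - 3141957 = - \frac{2842685723}{1838}$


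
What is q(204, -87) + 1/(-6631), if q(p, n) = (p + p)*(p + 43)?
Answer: 668245655/6631 ≈ 1.0078e+5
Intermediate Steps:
q(p, n) = 2*p*(43 + p) (q(p, n) = (2*p)*(43 + p) = 2*p*(43 + p))
q(204, -87) + 1/(-6631) = 2*204*(43 + 204) + 1/(-6631) = 2*204*247 - 1/6631 = 100776 - 1/6631 = 668245655/6631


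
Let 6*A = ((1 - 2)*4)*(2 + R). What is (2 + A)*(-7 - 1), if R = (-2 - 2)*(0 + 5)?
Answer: -112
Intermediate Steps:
R = -20 (R = -4*5 = -20)
A = 12 (A = (((1 - 2)*4)*(2 - 20))/6 = (-1*4*(-18))/6 = (-4*(-18))/6 = (⅙)*72 = 12)
(2 + A)*(-7 - 1) = (2 + 12)*(-7 - 1) = 14*(-8) = -112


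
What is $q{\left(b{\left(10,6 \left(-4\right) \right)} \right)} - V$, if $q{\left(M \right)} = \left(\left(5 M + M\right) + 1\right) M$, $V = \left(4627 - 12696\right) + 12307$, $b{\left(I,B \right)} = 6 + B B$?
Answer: $2028688$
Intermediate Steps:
$b{\left(I,B \right)} = 6 + B^{2}$
$V = 4238$ ($V = -8069 + 12307 = 4238$)
$q{\left(M \right)} = M \left(1 + 6 M\right)$ ($q{\left(M \right)} = \left(6 M + 1\right) M = \left(1 + 6 M\right) M = M \left(1 + 6 M\right)$)
$q{\left(b{\left(10,6 \left(-4\right) \right)} \right)} - V = \left(6 + \left(6 \left(-4\right)\right)^{2}\right) \left(1 + 6 \left(6 + \left(6 \left(-4\right)\right)^{2}\right)\right) - 4238 = \left(6 + \left(-24\right)^{2}\right) \left(1 + 6 \left(6 + \left(-24\right)^{2}\right)\right) - 4238 = \left(6 + 576\right) \left(1 + 6 \left(6 + 576\right)\right) - 4238 = 582 \left(1 + 6 \cdot 582\right) - 4238 = 582 \left(1 + 3492\right) - 4238 = 582 \cdot 3493 - 4238 = 2032926 - 4238 = 2028688$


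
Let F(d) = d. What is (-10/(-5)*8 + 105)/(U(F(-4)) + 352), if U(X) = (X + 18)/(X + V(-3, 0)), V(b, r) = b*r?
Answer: 242/697 ≈ 0.34720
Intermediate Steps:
U(X) = (18 + X)/X (U(X) = (X + 18)/(X - 3*0) = (18 + X)/(X + 0) = (18 + X)/X)
(-10/(-5)*8 + 105)/(U(F(-4)) + 352) = (-10/(-5)*8 + 105)/((18 - 4)/(-4) + 352) = (-10*(-1)/5*8 + 105)/(-1/4*14 + 352) = (-5*(-2/5)*8 + 105)/(-7/2 + 352) = (2*8 + 105)/(697/2) = (16 + 105)*(2/697) = 121*(2/697) = 242/697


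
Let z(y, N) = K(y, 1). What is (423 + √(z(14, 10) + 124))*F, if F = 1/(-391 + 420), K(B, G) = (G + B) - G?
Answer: 423/29 + √138/29 ≈ 14.991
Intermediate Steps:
K(B, G) = B (K(B, G) = (B + G) - G = B)
z(y, N) = y
F = 1/29 ≈ 0.034483
(423 + √(z(14, 10) + 124))*F = (423 + √(14 + 124))*(1/29) = (423 + √138)*(1/29) = 423/29 + √138/29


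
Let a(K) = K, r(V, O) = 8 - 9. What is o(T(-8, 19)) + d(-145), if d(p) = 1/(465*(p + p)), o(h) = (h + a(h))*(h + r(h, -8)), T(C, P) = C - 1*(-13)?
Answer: 5393999/134850 ≈ 40.000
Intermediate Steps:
r(V, O) = -1
T(C, P) = 13 + C (T(C, P) = C + 13 = 13 + C)
o(h) = 2*h*(-1 + h) (o(h) = (h + h)*(h - 1) = (2*h)*(-1 + h) = 2*h*(-1 + h))
d(p) = 1/(930*p) (d(p) = 1/(465*(2*p)) = 1/(930*p))
o(T(-8, 19)) + d(-145) = 2*(13 - 8)*(-1 + (13 - 8)) + (1/930)/(-145) = 2*5*(-1 + 5) + (1/930)*(-1/145) = 2*5*4 - 1/134850 = 40 - 1/134850 = 5393999/134850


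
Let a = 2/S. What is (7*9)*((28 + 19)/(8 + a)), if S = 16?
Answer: 23688/65 ≈ 364.43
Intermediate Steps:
a = 1/8 (a = 2/16 = 2*(1/16) = 1/8 ≈ 0.12500)
(7*9)*((28 + 19)/(8 + a)) = (7*9)*((28 + 19)/(8 + 1/8)) = 63*(47/(65/8)) = 63*(47*(8/65)) = 63*(376/65) = 23688/65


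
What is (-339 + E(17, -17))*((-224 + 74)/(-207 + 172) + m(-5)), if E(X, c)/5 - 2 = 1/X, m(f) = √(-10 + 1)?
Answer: -167640/119 - 16764*I/17 ≈ -1408.7 - 986.12*I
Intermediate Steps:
m(f) = 3*I (m(f) = √(-9) = 3*I)
E(X, c) = 10 + 5/X
(-339 + E(17, -17))*((-224 + 74)/(-207 + 172) + m(-5)) = (-339 + (10 + 5/17))*((-224 + 74)/(-207 + 172) + 3*I) = (-339 + (10 + 5*(1/17)))*(-150/(-35) + 3*I) = (-339 + (10 + 5/17))*(-150*(-1/35) + 3*I) = (-339 + 175/17)*(30/7 + 3*I) = -5588*(30/7 + 3*I)/17 = -167640/119 - 16764*I/17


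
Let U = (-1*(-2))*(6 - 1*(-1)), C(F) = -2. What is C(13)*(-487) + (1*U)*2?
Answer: 1002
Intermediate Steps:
U = 14 (U = 2*(6 + 1) = 2*7 = 14)
C(13)*(-487) + (1*U)*2 = -2*(-487) + (1*14)*2 = 974 + 14*2 = 974 + 28 = 1002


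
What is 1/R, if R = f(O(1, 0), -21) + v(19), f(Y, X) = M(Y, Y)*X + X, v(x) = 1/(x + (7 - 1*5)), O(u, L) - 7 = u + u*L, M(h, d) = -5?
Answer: 21/1765 ≈ 0.011898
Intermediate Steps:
O(u, L) = 7 + u + L*u (O(u, L) = 7 + (u + u*L) = 7 + (u + L*u) = 7 + u + L*u)
v(x) = 1/(2 + x) (v(x) = 1/(x + (7 - 5)) = 1/(x + 2) = 1/(2 + x))
f(Y, X) = -4*X (f(Y, X) = -5*X + X = -4*X)
R = 1765/21 (R = -4*(-21) + 1/(2 + 19) = 84 + 1/21 = 1765/21 ≈ 84.048)
1/R = 1/(1765/21) = 21/1765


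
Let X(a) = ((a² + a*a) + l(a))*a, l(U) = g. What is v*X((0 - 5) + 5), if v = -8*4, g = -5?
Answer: 0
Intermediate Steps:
l(U) = -5
v = -32
X(a) = a*(-5 + 2*a²) (X(a) = ((a² + a*a) - 5)*a = ((a² + a²) - 5)*a = (2*a² - 5)*a = (-5 + 2*a²)*a = a*(-5 + 2*a²))
v*X((0 - 5) + 5) = -32*((0 - 5) + 5)*(-5 + 2*((0 - 5) + 5)²) = -32*(-5 + 5)*(-5 + 2*(-5 + 5)²) = -0*(-5 + 2*0²) = -0*(-5 + 2*0) = -0*(-5 + 0) = -0*(-5) = -32*0 = 0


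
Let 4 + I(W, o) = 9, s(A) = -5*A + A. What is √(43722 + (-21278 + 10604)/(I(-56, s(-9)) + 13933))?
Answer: √235934163921/2323 ≈ 209.10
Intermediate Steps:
s(A) = -4*A
I(W, o) = 5 (I(W, o) = -4 + 9 = 5)
√(43722 + (-21278 + 10604)/(I(-56, s(-9)) + 13933)) = √(43722 + (-21278 + 10604)/(5 + 13933)) = √(43722 - 10674/13938) = √(43722 - 10674*1/13938) = √(43722 - 1779/2323) = √(101564427/2323) = √235934163921/2323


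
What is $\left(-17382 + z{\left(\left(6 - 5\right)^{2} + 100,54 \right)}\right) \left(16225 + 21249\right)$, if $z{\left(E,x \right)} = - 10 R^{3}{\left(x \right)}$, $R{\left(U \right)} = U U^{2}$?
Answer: $-1463099597580953903628$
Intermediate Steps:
$R{\left(U \right)} = U^{3}$
$z{\left(E,x \right)} = - 10 x^{9}$ ($z{\left(E,x \right)} = - 10 \left(x^{3}\right)^{3} = - 10 x^{9}$)
$\left(-17382 + z{\left(\left(6 - 5\right)^{2} + 100,54 \right)}\right) \left(16225 + 21249\right) = \left(-17382 - 10 \cdot 54^{9}\right) \left(16225 + 21249\right) = \left(-17382 - 39043059123133440\right) 37474 = \left(-39043059123150822\right) 37474 = -1463099597580953903628$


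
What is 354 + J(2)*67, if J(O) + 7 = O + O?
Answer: 153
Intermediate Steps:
J(O) = -7 + 2*O (J(O) = -7 + (O + O) = -7 + 2*O)
354 + J(2)*67 = 354 + (-7 + 2*2)*67 = 354 + (-7 + 4)*67 = 354 - 3*67 = 354 - 201 = 153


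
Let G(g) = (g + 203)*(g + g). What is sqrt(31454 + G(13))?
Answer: sqrt(37070) ≈ 192.54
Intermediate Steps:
G(g) = 2*g*(203 + g) (G(g) = (203 + g)*(2*g) = 2*g*(203 + g))
sqrt(31454 + G(13)) = sqrt(31454 + 2*13*(203 + 13)) = sqrt(31454 + 2*13*216) = sqrt(31454 + 5616) = sqrt(37070)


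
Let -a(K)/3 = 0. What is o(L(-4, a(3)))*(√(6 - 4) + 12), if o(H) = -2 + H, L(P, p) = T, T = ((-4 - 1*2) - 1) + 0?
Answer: -108 - 9*√2 ≈ -120.73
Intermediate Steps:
a(K) = 0 (a(K) = -3*0 = 0)
T = -7 (T = ((-4 - 2) - 1) + 0 = (-6 - 1) + 0 = -7 + 0 = -7)
L(P, p) = -7
o(L(-4, a(3)))*(√(6 - 4) + 12) = (-2 - 7)*(√(6 - 4) + 12) = -9*(√2 + 12) = -9*(12 + √2) = -108 - 9*√2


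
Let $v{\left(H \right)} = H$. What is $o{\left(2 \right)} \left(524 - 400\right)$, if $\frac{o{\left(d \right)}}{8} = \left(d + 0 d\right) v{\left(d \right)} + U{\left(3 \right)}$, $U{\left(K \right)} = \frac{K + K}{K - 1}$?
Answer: $6944$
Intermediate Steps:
$U{\left(K \right)} = \frac{2 K}{-1 + K}$
$o{\left(d \right)} = 24 + 8 d^{2}$ ($o{\left(d \right)} = 8 \left(\left(d + 0 d\right) d + 2 \cdot 3 \frac{1}{-1 + 3}\right) = 8 \left(\left(d + 0\right) d + 2 \cdot 3 \cdot \frac{1}{2}\right) = 8 \left(d d + 2 \cdot 3 \cdot \frac{1}{2}\right) = 8 \left(d^{2} + 3\right) = 8 \left(3 + d^{2}\right) = 24 + 8 d^{2}$)
$o{\left(2 \right)} \left(524 - 400\right) = \left(24 + 8 \cdot 2^{2}\right) \left(524 - 400\right) = \left(24 + 8 \cdot 4\right) \left(524 - 400\right) = \left(24 + 32\right) 124 = 56 \cdot 124 = 6944$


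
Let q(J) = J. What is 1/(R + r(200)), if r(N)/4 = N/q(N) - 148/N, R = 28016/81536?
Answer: 127400/176271 ≈ 0.72275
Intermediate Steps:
R = 1751/5096 (R = 28016*(1/81536) = 1751/5096 ≈ 0.34360)
r(N) = 4 - 592/N (r(N) = 4*(N/N - 148/N) = 4*(1 - 148/N) = 4 - 592/N)
1/(R + r(200)) = 1/(1751/5096 + (4 - 592/200)) = 1/(1751/5096 + (4 - 592*1/200)) = 1/(1751/5096 + (4 - 74/25)) = 1/(1751/5096 + 26/25) = 1/(176271/127400) = 127400/176271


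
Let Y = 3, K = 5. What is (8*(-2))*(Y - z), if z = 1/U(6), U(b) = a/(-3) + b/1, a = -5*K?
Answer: -2016/43 ≈ -46.884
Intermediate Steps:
a = -25 (a = -5*5 = -25)
U(b) = 25/3 + b (U(b) = -25/(-3) + b/1 = -25*(-1/3) + b*1 = 25/3 + b)
z = 3/43 (z = 1/(25/3 + 6) = 1/(43/3) = 3/43 ≈ 0.069767)
(8*(-2))*(Y - z) = (8*(-2))*(3 - 1*3/43) = -16*(3 - 3/43) = -16*126/43 = -2016/43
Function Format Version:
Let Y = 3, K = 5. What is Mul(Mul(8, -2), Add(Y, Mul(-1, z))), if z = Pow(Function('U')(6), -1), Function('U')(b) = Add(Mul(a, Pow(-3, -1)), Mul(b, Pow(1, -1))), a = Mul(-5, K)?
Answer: Rational(-2016, 43) ≈ -46.884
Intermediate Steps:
a = -25 (a = Mul(-5, 5) = -25)
Function('U')(b) = Add(Rational(25, 3), b) (Function('U')(b) = Add(Mul(-25, Pow(-3, -1)), Mul(b, Pow(1, -1))) = Add(Mul(-25, Rational(-1, 3)), Mul(b, 1)) = Add(Rational(25, 3), b))
z = Rational(3, 43) (z = Pow(Add(Rational(25, 3), 6), -1) = Pow(Rational(43, 3), -1) = Rational(3, 43) ≈ 0.069767)
Mul(Mul(8, -2), Add(Y, Mul(-1, z))) = Mul(Mul(8, -2), Add(3, Mul(-1, Rational(3, 43)))) = Mul(-16, Add(3, Rational(-3, 43))) = Mul(-16, Rational(126, 43)) = Rational(-2016, 43)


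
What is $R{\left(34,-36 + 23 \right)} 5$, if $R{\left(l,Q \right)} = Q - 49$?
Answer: $-310$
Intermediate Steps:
$R{\left(l,Q \right)} = -49 + Q$
$R{\left(34,-36 + 23 \right)} 5 = \left(-49 + \left(-36 + 23\right)\right) 5 = \left(-49 - 13\right) 5 = \left(-62\right) 5 = -310$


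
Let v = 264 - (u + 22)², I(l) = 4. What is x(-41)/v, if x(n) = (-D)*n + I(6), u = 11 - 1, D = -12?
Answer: 61/95 ≈ 0.64211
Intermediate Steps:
u = 10
x(n) = 4 + 12*n (x(n) = (-1*(-12))*n + 4 = 12*n + 4 = 4 + 12*n)
v = -760 (v = 264 - (10 + 22)² = 264 - 1*32² = 264 - 1*1024 = 264 - 1024 = -760)
x(-41)/v = (4 + 12*(-41))/(-760) = (4 - 492)*(-1/760) = -488*(-1/760) = 61/95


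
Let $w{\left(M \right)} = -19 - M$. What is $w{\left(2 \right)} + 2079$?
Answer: $2058$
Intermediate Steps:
$w{\left(2 \right)} + 2079 = \left(-19 - 2\right) + 2079 = -21 + 2079 = 2058$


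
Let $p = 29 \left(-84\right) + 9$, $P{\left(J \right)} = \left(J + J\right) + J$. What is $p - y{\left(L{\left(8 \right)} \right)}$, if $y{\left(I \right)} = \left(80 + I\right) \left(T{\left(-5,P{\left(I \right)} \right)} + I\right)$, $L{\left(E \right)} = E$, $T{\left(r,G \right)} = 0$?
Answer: $-3131$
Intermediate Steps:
$P{\left(J \right)} = 3 J$ ($P{\left(J \right)} = 2 J + J = 3 J$)
$y{\left(I \right)} = I \left(80 + I\right)$ ($y{\left(I \right)} = \left(80 + I\right) \left(0 + I\right) = \left(80 + I\right) I = I \left(80 + I\right)$)
$p = -2427$ ($p = -2436 + 9 = -2427$)
$p - y{\left(L{\left(8 \right)} \right)} = -2427 - 8 \left(80 + 8\right) = -2427 - 8 \cdot 88 = -2427 - 704 = -3131$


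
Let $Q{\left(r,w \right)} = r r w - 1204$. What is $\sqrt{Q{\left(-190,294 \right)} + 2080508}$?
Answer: $4 \sqrt{793294} \approx 3562.7$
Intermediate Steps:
$Q{\left(r,w \right)} = -1204 + w r^{2}$ ($Q{\left(r,w \right)} = r^{2} w - 1204 = w r^{2} - 1204 = -1204 + w r^{2}$)
$\sqrt{Q{\left(-190,294 \right)} + 2080508} = \sqrt{\left(-1204 + 294 \left(-190\right)^{2}\right) + 2080508} = \sqrt{\left(-1204 + 294 \cdot 36100\right) + 2080508} = \sqrt{\left(-1204 + 10613400\right) + 2080508} = \sqrt{10612196 + 2080508} = \sqrt{12692704} = 4 \sqrt{793294}$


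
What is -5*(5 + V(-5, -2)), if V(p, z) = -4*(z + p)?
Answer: -165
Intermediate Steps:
V(p, z) = -4*p - 4*z (V(p, z) = -4*(p + z) = -4*p - 4*z)
-5*(5 + V(-5, -2)) = -5*(5 + (-4*(-5) - 4*(-2))) = -5*(5 + (20 + 8)) = -5*(5 + 28) = -5*33 = -165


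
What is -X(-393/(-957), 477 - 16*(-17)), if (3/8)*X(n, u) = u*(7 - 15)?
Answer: 47936/3 ≈ 15979.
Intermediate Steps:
X(n, u) = -64*u/3 (X(n, u) = 8*(u*(7 - 15))/3 = 8*(u*(-8))/3 = 8*(-8*u)/3 = -64*u/3)
-X(-393/(-957), 477 - 16*(-17)) = -(-64)*(477 - 16*(-17))/3 = -(-64)*(477 + 272)/3 = -(-64)*749/3 = -1*(-47936/3) = 47936/3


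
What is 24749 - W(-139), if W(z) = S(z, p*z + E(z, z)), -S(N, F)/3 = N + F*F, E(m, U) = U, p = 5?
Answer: 2111000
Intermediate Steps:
S(N, F) = -3*N - 3*F² (S(N, F) = -3*(N + F*F) = -3*(N + F²) = -3*N - 3*F²)
W(z) = -108*z² - 3*z (W(z) = -3*z - 3*(5*z + z)² = -3*z - 3*36*z² = -3*z - 108*z² = -108*z² - 3*z)
24749 - W(-139) = 24749 - 3*(-139)*(-1 - 36*(-139)) = 24749 - 3*(-139)*(-1 + 5004) = 24749 - 3*(-139)*5003 = 24749 - 1*(-2086251) = 24749 + 2086251 = 2111000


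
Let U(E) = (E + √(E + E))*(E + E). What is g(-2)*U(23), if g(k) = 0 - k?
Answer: 2116 + 92*√46 ≈ 2740.0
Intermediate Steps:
U(E) = 2*E*(E + √2*√E) (U(E) = (E + √(2*E))*(2*E) = (E + √2*√E)*(2*E) = 2*E*(E + √2*√E))
g(k) = -k
g(-2)*U(23) = (-1*(-2))*(2*23² + 2*√2*23^(3/2)) = 2*(2*529 + 2*√2*(23*√23)) = 2*(1058 + 46*√46) = 2116 + 92*√46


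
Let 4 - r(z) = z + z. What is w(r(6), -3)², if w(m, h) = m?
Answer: 64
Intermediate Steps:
r(z) = 4 - 2*z (r(z) = 4 - (z + z) = 4 - 2*z)
w(r(6), -3)² = (4 - 2*6)² = (4 - 12)² = (-8)² = 64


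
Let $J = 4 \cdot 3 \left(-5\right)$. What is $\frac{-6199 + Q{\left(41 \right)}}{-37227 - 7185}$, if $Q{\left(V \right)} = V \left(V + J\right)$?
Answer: $\frac{1163}{7402} \approx 0.15712$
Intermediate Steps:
$J = -60$ ($J = 12 \left(-5\right) = -60$)
$Q{\left(V \right)} = V \left(-60 + V\right)$ ($Q{\left(V \right)} = V \left(V - 60\right) = V \left(-60 + V\right)$)
$\frac{-6199 + Q{\left(41 \right)}}{-37227 - 7185} = \frac{-6199 + 41 \left(-60 + 41\right)}{-37227 - 7185} = \frac{-6199 + 41 \left(-19\right)}{-44412} = \left(-6199 - 779\right) \left(- \frac{1}{44412}\right) = \left(-6978\right) \left(- \frac{1}{44412}\right) = \frac{1163}{7402}$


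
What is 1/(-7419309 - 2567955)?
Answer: -1/9987264 ≈ -1.0013e-7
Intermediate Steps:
1/(-7419309 - 2567955) = 1/(-9987264) = -1/9987264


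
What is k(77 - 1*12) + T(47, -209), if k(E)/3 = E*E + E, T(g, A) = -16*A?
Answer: 16214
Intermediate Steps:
k(E) = 3*E + 3*E**2 (k(E) = 3*(E*E + E) = 3*(E**2 + E) = 3*(E + E**2) = 3*E + 3*E**2)
k(77 - 1*12) + T(47, -209) = 3*(77 - 1*12)*(1 + (77 - 1*12)) - 16*(-209) = 3*(77 - 12)*(1 + (77 - 12)) + 3344 = 3*65*(1 + 65) + 3344 = 3*65*66 + 3344 = 12870 + 3344 = 16214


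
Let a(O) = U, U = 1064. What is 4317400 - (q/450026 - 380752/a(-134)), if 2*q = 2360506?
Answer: 258432581132995/59853458 ≈ 4.3178e+6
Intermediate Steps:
q = 1180253 (q = (½)*2360506 = 1180253)
a(O) = 1064
4317400 - (q/450026 - 380752/a(-134)) = 4317400 - (1180253/450026 - 380752/1064) = 4317400 - (1180253*(1/450026) - 380752*1/1064) = 4317400 - (1180253/450026 - 47594/133) = 4317400 - 1*(-21261563795/59853458) = 4317400 + 21261563795/59853458 = 258432581132995/59853458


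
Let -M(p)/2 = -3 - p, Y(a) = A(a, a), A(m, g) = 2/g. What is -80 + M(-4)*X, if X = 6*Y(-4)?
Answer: -74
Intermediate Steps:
Y(a) = 2/a
M(p) = 6 + 2*p (M(p) = -2*(-3 - p) = 6 + 2*p)
X = -3 (X = 6*(2/(-4)) = 6*(2*(-¼)) = 6*(-½) = -3)
-80 + M(-4)*X = -80 + (6 + 2*(-4))*(-3) = -80 + (6 - 8)*(-3) = -80 - 2*(-3) = -80 + 6 = -74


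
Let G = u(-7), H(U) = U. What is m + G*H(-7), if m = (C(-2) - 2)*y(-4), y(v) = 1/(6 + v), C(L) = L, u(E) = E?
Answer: 47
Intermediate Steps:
G = -7
m = -2 (m = (-2 - 2)/(6 - 4) = -4/2 = -4*½ = -2)
m + G*H(-7) = -2 - 7*(-7) = -2 + 49 = 47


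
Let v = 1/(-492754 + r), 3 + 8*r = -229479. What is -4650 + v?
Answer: -9698770054/2085757 ≈ -4650.0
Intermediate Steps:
r = -114741/4 (r = -3/8 + (⅛)*(-229479) = -3/8 - 229479/8 = -114741/4 ≈ -28685.)
v = -4/2085757 (v = 1/(-492754 - 114741/4) = 1/(-2085757/4) = -4/2085757 ≈ -1.9178e-6)
-4650 + v = -4650 - 4/2085757 = -9698770054/2085757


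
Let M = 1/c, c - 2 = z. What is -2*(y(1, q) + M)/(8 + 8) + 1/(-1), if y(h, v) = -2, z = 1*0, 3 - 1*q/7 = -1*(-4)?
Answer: -13/16 ≈ -0.81250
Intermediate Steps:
q = -7 (q = 21 - (-7)*(-4) = 21 - 7*4 = 21 - 28 = -7)
z = 0
c = 2 (c = 2 + 0 = 2)
M = ½ (M = 1/2 = ½ ≈ 0.50000)
-2*(y(1, q) + M)/(8 + 8) + 1/(-1) = -2*(-2 + ½)/(8 + 8) + 1/(-1) = -(-3)/16 - 1 = -2*(-3/32) - 1 = 3/16 - 1 = -13/16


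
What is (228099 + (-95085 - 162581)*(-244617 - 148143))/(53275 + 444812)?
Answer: 33733708753/166029 ≈ 2.0318e+5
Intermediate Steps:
(228099 + (-95085 - 162581)*(-244617 - 148143))/(53275 + 444812) = (228099 - 257666*(-392760))/498087 = (228099 + 101200898160)*(1/498087) = 101201126259*(1/498087) = 33733708753/166029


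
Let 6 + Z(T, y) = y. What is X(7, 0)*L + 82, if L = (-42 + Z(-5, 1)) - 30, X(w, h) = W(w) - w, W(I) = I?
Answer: 82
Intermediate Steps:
Z(T, y) = -6 + y
X(w, h) = 0 (X(w, h) = w - w = 0)
L = -77 (L = (-42 + (-6 + 1)) - 30 = (-42 - 5) - 30 = -47 - 30 = -77)
X(7, 0)*L + 82 = 0*(-77) + 82 = 0 + 82 = 82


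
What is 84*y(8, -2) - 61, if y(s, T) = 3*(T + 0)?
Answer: -565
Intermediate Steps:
y(s, T) = 3*T
84*y(8, -2) - 61 = 84*(3*(-2)) - 61 = 84*(-6) - 61 = -504 - 61 = -565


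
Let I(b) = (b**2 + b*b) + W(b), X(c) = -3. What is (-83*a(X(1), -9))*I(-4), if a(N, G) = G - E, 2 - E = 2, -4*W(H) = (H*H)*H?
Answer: 35856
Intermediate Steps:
W(H) = -H**3/4 (W(H) = -H*H*H/4 = -H**2*H/4 = -H**3/4)
E = 0 (E = 2 - 1*2 = 2 - 2 = 0)
I(b) = 2*b**2 - b**3/4 (I(b) = (b**2 + b*b) - b**3/4 = (b**2 + b**2) - b**3/4 = 2*b**2 - b**3/4)
a(N, G) = G (a(N, G) = G - 1*0 = G + 0 = G)
(-83*a(X(1), -9))*I(-4) = (-83*(-9))*((1/4)*(-4)**2*(8 - 1*(-4))) = 747*((1/4)*16*(8 + 4)) = 747*((1/4)*16*12) = 747*48 = 35856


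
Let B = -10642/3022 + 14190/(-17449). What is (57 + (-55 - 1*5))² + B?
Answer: 123001732/26365439 ≈ 4.6653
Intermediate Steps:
B = -114287219/26365439 (B = -10642*1/3022 + 14190*(-1/17449) = -5321/1511 - 14190/17449 = -114287219/26365439 ≈ -4.3347)
(57 + (-55 - 1*5))² + B = (57 + (-55 - 1*5))² - 114287219/26365439 = (57 + (-55 - 5))² - 114287219/26365439 = (57 - 60)² - 114287219/26365439 = (-3)² - 114287219/26365439 = 9 - 114287219/26365439 = 123001732/26365439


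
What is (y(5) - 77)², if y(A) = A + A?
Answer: 4489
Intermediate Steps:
y(A) = 2*A
(y(5) - 77)² = (2*5 - 77)² = (10 - 77)² = (-67)² = 4489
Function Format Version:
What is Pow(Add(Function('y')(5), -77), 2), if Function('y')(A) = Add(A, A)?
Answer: 4489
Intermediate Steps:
Function('y')(A) = Mul(2, A)
Pow(Add(Function('y')(5), -77), 2) = Pow(Add(Mul(2, 5), -77), 2) = Pow(Add(10, -77), 2) = Pow(-67, 2) = 4489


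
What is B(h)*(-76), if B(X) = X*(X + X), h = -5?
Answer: -3800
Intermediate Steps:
B(X) = 2*X² (B(X) = X*(2*X) = 2*X²)
B(h)*(-76) = (2*(-5)²)*(-76) = (2*25)*(-76) = 50*(-76) = -3800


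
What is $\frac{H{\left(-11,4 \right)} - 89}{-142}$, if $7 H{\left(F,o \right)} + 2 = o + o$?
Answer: $\frac{617}{994} \approx 0.62072$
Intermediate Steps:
$H{\left(F,o \right)} = - \frac{2}{7} + \frac{2 o}{7}$ ($H{\left(F,o \right)} = - \frac{2}{7} + \frac{o + o}{7} = - \frac{2}{7} + \frac{2 o}{7}$)
$\frac{H{\left(-11,4 \right)} - 89}{-142} = \frac{\left(- \frac{2}{7} + \frac{2}{7} \cdot 4\right) - 89}{-142} = \left(\left(- \frac{2}{7} + \frac{8}{7}\right) - 89\right) \left(- \frac{1}{142}\right) = \left(\frac{6}{7} - 89\right) \left(- \frac{1}{142}\right) = \left(- \frac{617}{7}\right) \left(- \frac{1}{142}\right) = \frac{617}{994}$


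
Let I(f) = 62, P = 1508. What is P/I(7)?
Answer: 754/31 ≈ 24.323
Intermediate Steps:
P/I(7) = 1508/62 = 1508*(1/62) = 754/31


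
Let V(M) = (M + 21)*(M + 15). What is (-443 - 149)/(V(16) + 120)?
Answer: -592/1267 ≈ -0.46725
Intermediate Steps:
V(M) = (15 + M)*(21 + M) (V(M) = (21 + M)*(15 + M) = (15 + M)*(21 + M))
(-443 - 149)/(V(16) + 120) = (-443 - 149)/((315 + 16**2 + 36*16) + 120) = -592/((315 + 256 + 576) + 120) = -592/(1147 + 120) = -592/1267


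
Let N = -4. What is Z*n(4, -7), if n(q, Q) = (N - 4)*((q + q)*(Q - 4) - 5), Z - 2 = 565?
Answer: 421848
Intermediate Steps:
Z = 567 (Z = 2 + 565 = 567)
n(q, Q) = 40 - 16*q*(-4 + Q) (n(q, Q) = (-4 - 4)*((q + q)*(Q - 4) - 5) = -8*((2*q)*(-4 + Q) - 5) = -8*(2*q*(-4 + Q) - 5) = -8*(-5 + 2*q*(-4 + Q)) = 40 - 16*q*(-4 + Q))
Z*n(4, -7) = 567*(40 + 64*4 - 16*(-7)*4) = 567*(40 + 256 + 448) = 567*744 = 421848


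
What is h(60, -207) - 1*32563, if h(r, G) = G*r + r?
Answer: -44923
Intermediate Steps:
h(r, G) = r + G*r
h(60, -207) - 1*32563 = 60*(1 - 207) - 1*32563 = 60*(-206) - 32563 = -12360 - 32563 = -44923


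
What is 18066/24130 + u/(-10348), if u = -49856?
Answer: 173746531/31212155 ≈ 5.5666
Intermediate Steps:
18066/24130 + u/(-10348) = 18066/24130 - 49856/(-10348) = 18066*(1/24130) - 49856*(-1/10348) = 9033/12065 + 12464/2587 = 173746531/31212155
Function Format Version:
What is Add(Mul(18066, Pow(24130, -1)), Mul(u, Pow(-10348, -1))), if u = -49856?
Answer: Rational(173746531, 31212155) ≈ 5.5666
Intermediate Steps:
Add(Mul(18066, Pow(24130, -1)), Mul(u, Pow(-10348, -1))) = Add(Mul(18066, Pow(24130, -1)), Mul(-49856, Pow(-10348, -1))) = Add(Mul(18066, Rational(1, 24130)), Mul(-49856, Rational(-1, 10348))) = Add(Rational(9033, 12065), Rational(12464, 2587)) = Rational(173746531, 31212155)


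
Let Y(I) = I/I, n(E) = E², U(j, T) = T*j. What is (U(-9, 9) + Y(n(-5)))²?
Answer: 6400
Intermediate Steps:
Y(I) = 1
(U(-9, 9) + Y(n(-5)))² = (9*(-9) + 1)² = (-81 + 1)² = (-80)² = 6400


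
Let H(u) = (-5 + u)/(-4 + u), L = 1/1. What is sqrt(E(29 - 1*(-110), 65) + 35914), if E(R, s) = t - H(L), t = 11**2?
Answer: sqrt(324303)/3 ≈ 189.83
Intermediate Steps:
t = 121
L = 1
H(u) = (-5 + u)/(-4 + u)
E(R, s) = 359/3 (E(R, s) = 121 - (-5 + 1)/(-4 + 1) = 121 - (-4)/(-3) = 121 - (-1)*(-4)/3 = 121 - 1*4/3 = 121 - 4/3 = 359/3)
sqrt(E(29 - 1*(-110), 65) + 35914) = sqrt(359/3 + 35914) = sqrt(108101/3) = sqrt(324303)/3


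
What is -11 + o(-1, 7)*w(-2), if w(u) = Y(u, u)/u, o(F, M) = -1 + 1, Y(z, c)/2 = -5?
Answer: -11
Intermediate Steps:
Y(z, c) = -10 (Y(z, c) = 2*(-5) = -10)
o(F, M) = 0
w(u) = -10/u
-11 + o(-1, 7)*w(-2) = -11 + 0*(-10/(-2)) = -11 + 0*(-10*(-½)) = -11 + 0*5 = -11 + 0 = -11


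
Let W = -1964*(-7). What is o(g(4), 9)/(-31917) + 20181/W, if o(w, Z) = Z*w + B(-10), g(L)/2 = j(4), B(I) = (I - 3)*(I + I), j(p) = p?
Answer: 91364663/62684988 ≈ 1.4575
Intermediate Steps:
B(I) = 2*I*(-3 + I) (B(I) = (-3 + I)*(2*I) = 2*I*(-3 + I))
g(L) = 8 (g(L) = 2*4 = 8)
W = 13748
o(w, Z) = 260 + Z*w (o(w, Z) = Z*w + 2*(-10)*(-3 - 10) = Z*w + 2*(-10)*(-13) = Z*w + 260 = 260 + Z*w)
o(g(4), 9)/(-31917) + 20181/W = (260 + 9*8)/(-31917) + 20181/13748 = (260 + 72)*(-1/31917) + 20181*(1/13748) = 332*(-1/31917) + 2883/1964 = -332/31917 + 2883/1964 = 91364663/62684988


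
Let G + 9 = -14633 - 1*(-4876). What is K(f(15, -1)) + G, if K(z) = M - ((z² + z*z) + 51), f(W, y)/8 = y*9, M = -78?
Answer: -20263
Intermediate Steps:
f(W, y) = 72*y (f(W, y) = 8*(y*9) = 8*(9*y) = 72*y)
G = -9766 (G = -9 + (-14633 - 1*(-4876)) = -9 + (-14633 + 4876) = -9 - 9757 = -9766)
K(z) = -129 - 2*z² (K(z) = -78 - ((z² + z*z) + 51) = -78 - ((z² + z²) + 51) = -78 - (2*z² + 51) = -78 - (51 + 2*z²) = -78 + (-51 - 2*z²) = -129 - 2*z²)
K(f(15, -1)) + G = (-129 - 2*(72*(-1))²) - 9766 = (-129 - 2*(-72)²) - 9766 = (-129 - 2*5184) - 9766 = (-129 - 10368) - 9766 = -10497 - 9766 = -20263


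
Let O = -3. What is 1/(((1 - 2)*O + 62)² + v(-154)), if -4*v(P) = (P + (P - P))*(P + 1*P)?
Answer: -1/7633 ≈ -0.00013101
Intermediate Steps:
v(P) = -P²/2 (v(P) = -(P + (P - P))*(P + 1*P)/4 = -(P + 0)*(P + P)/4 = -P*2*P/4 = -P²/2)
1/(((1 - 2)*O + 62)² + v(-154)) = 1/(((1 - 2)*(-3) + 62)² - ½*(-154)²) = 1/((-1*(-3) + 62)² - ½*23716) = 1/((3 + 62)² - 11858) = 1/(65² - 11858) = 1/(4225 - 11858) = 1/(-7633) = -1/7633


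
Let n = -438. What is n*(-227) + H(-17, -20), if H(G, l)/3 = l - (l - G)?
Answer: 99375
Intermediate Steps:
H(G, l) = 3*G (H(G, l) = 3*(l - (l - G)) = 3*(l + (G - l)) = 3*G)
n*(-227) + H(-17, -20) = -438*(-227) + 3*(-17) = 99426 - 51 = 99375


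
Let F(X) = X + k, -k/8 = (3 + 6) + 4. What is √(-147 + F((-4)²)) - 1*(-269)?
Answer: 269 + I*√235 ≈ 269.0 + 15.33*I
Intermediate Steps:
k = -104 (k = -8*((3 + 6) + 4) = -8*(9 + 4) = -8*13 = -104)
F(X) = -104 + X (F(X) = X - 104 = -104 + X)
√(-147 + F((-4)²)) - 1*(-269) = √(-147 + (-104 + (-4)²)) - 1*(-269) = √(-147 + (-104 + 16)) + 269 = √(-147 - 88) + 269 = √(-235) + 269 = I*√235 + 269 = 269 + I*√235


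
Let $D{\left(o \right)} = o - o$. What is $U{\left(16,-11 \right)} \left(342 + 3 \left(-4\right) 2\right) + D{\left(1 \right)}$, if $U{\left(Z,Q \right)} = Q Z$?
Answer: $-55968$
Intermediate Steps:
$D{\left(o \right)} = 0$
$U{\left(16,-11 \right)} \left(342 + 3 \left(-4\right) 2\right) + D{\left(1 \right)} = \left(-11\right) 16 \left(342 + 3 \left(-4\right) 2\right) + 0 = - 176 \left(342 - 24\right) + 0 = \left(-176\right) 318 + 0 = -55968 + 0 = -55968$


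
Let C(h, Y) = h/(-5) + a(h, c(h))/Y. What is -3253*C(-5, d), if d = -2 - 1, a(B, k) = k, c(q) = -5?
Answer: -26024/3 ≈ -8674.7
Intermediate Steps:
d = -3
C(h, Y) = -5/Y - h/5 (C(h, Y) = h/(-5) - 5/Y = h*(-1/5) - 5/Y = -h/5 - 5/Y = -5/Y - h/5)
-3253*C(-5, d) = -3253*(-5/(-3) - 1/5*(-5)) = -3253*(-5*(-1/3) + 1) = -3253*(5/3 + 1) = -3253*8/3 = -26024/3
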